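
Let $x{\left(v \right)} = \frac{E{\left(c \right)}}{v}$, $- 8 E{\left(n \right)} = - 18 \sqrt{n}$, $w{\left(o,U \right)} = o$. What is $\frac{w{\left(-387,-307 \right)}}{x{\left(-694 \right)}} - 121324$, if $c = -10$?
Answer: $-121324 - \frac{59684 i \sqrt{10}}{5} \approx -1.2132 \cdot 10^{5} - 37748.0 i$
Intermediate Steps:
$E{\left(n \right)} = \frac{9 \sqrt{n}}{4}$ ($E{\left(n \right)} = - \frac{\left(-18\right) \sqrt{n}}{8} = \frac{9 \sqrt{n}}{4}$)
$x{\left(v \right)} = \frac{9 i \sqrt{10}}{4 v}$ ($x{\left(v \right)} = \frac{\frac{9}{4} \sqrt{-10}}{v} = \frac{\frac{9}{4} i \sqrt{10}}{v} = \frac{9 i \sqrt{10}}{4 v}$)
$\frac{w{\left(-387,-307 \right)}}{x{\left(-694 \right)}} - 121324 = - \frac{387}{\frac{9}{4} i \sqrt{10} \frac{1}{-694}} - 121324 = - \frac{387}{\frac{9}{4} i \sqrt{10} \left(- \frac{1}{694}\right)} - 121324 = - \frac{387}{\left(- \frac{9}{2776}\right) i \sqrt{10}} - 121324 = - 387 \frac{1388 i \sqrt{10}}{45} - 121324 = - \frac{59684 i \sqrt{10}}{5} - 121324 = -121324 - \frac{59684 i \sqrt{10}}{5}$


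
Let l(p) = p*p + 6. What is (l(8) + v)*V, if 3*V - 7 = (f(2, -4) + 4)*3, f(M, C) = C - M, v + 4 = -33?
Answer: 11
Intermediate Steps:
v = -37 (v = -4 - 33 = -37)
l(p) = 6 + p**2 (l(p) = p**2 + 6 = 6 + p**2)
V = 1/3 (V = 7/3 + (((-4 - 1*2) + 4)*3)/3 = 7/3 + (((-4 - 2) + 4)*3)/3 = 7/3 + ((-6 + 4)*3)/3 = 7/3 + (-2*3)/3 = 7/3 + (1/3)*(-6) = 7/3 - 2 = 1/3 ≈ 0.33333)
(l(8) + v)*V = ((6 + 8**2) - 37)*(1/3) = ((6 + 64) - 37)*(1/3) = (70 - 37)*(1/3) = 33*(1/3) = 11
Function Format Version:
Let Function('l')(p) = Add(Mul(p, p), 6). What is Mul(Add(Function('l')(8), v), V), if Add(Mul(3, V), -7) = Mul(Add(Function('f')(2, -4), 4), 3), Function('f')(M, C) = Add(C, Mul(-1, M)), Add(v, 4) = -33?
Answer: 11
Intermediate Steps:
v = -37 (v = Add(-4, -33) = -37)
Function('l')(p) = Add(6, Pow(p, 2)) (Function('l')(p) = Add(Pow(p, 2), 6) = Add(6, Pow(p, 2)))
V = Rational(1, 3) (V = Add(Rational(7, 3), Mul(Rational(1, 3), Mul(Add(Add(-4, Mul(-1, 2)), 4), 3))) = Add(Rational(7, 3), Mul(Rational(1, 3), Mul(Add(Add(-4, -2), 4), 3))) = Add(Rational(7, 3), Mul(Rational(1, 3), Mul(Add(-6, 4), 3))) = Add(Rational(7, 3), Mul(Rational(1, 3), Mul(-2, 3))) = Add(Rational(7, 3), Mul(Rational(1, 3), -6)) = Add(Rational(7, 3), -2) = Rational(1, 3) ≈ 0.33333)
Mul(Add(Function('l')(8), v), V) = Mul(Add(Add(6, Pow(8, 2)), -37), Rational(1, 3)) = Mul(Add(Add(6, 64), -37), Rational(1, 3)) = Mul(Add(70, -37), Rational(1, 3)) = Mul(33, Rational(1, 3)) = 11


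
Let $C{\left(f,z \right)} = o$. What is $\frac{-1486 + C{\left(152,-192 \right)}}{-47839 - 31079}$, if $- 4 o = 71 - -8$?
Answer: $\frac{6023}{315672} \approx 0.01908$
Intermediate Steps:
$o = - \frac{79}{4}$ ($o = - \frac{71 - -8}{4} = - \frac{71 + 8}{4} = \left(- \frac{1}{4}\right) 79 = - \frac{79}{4} \approx -19.75$)
$C{\left(f,z \right)} = - \frac{79}{4}$
$\frac{-1486 + C{\left(152,-192 \right)}}{-47839 - 31079} = \frac{-1486 - \frac{79}{4}}{-47839 - 31079} = - \frac{6023}{4 \left(-78918\right)} = \left(- \frac{6023}{4}\right) \left(- \frac{1}{78918}\right) = \frac{6023}{315672}$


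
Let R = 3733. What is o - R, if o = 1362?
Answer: -2371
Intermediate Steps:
o - R = 1362 - 1*3733 = 1362 - 3733 = -2371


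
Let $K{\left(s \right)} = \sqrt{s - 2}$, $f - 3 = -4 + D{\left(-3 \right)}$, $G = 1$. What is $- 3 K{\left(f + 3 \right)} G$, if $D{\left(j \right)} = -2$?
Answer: $- 3 i \sqrt{2} \approx - 4.2426 i$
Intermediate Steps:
$f = -3$ ($f = 3 - 6 = -3$)
$K{\left(s \right)} = \sqrt{-2 + s}$
$- 3 K{\left(f + 3 \right)} G = - 3 \sqrt{-2 + \left(-3 + 3\right)} 1 = - 3 \sqrt{-2 + 0} \cdot 1 = - 3 \sqrt{-2} \cdot 1 = - 3 i \sqrt{2} \cdot 1 = - 3 i \sqrt{2}$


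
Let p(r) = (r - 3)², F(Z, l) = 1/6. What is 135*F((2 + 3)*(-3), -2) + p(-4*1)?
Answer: 143/2 ≈ 71.500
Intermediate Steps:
F(Z, l) = ⅙
p(r) = (-3 + r)²
135*F((2 + 3)*(-3), -2) + p(-4*1) = 135*(⅙) + (-3 - 4*1)² = 45/2 + (-3 - 4)² = 45/2 + (-7)² = 45/2 + 49 = 143/2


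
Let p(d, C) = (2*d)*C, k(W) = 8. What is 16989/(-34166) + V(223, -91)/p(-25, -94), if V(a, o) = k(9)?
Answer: -19893743/40145050 ≈ -0.49555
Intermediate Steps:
p(d, C) = 2*C*d
V(a, o) = 8
16989/(-34166) + V(223, -91)/p(-25, -94) = 16989/(-34166) + 8/((2*(-94)*(-25))) = 16989*(-1/34166) + 8/4700 = -16989/34166 + 8*(1/4700) = -16989/34166 + 2/1175 = -19893743/40145050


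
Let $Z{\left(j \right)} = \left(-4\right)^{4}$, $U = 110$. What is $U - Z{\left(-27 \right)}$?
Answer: $-146$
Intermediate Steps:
$Z{\left(j \right)} = 256$
$U - Z{\left(-27 \right)} = 110 - 256 = -146$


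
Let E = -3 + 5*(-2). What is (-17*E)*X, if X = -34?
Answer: -7514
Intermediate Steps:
E = -13 (E = -3 - 10 = -13)
(-17*E)*X = -17*(-13)*(-34) = 221*(-34) = -7514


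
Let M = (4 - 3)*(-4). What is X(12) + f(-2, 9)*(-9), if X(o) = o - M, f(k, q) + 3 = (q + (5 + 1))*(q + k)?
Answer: -902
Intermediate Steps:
f(k, q) = -3 + (6 + q)*(k + q) (f(k, q) = -3 + (q + (5 + 1))*(q + k) = -3 + (q + 6)*(k + q) = -3 + (6 + q)*(k + q))
M = -4 (M = 1*(-4) = -4)
X(o) = 4 + o (X(o) = o - 1*(-4) = o + 4 = 4 + o)
X(12) + f(-2, 9)*(-9) = (4 + 12) + (-3 + 9² + 6*(-2) + 6*9 - 2*9)*(-9) = 16 + (-3 + 81 - 12 + 54 - 18)*(-9) = 16 + 102*(-9) = 16 - 918 = -902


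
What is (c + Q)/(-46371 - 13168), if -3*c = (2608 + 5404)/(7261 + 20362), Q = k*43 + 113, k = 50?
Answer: -187524535/4933937391 ≈ -0.038007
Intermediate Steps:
Q = 2263 (Q = 50*43 + 113 = 2150 + 113 = 2263)
c = -8012/82869 (c = -(2608 + 5404)/(3*(7261 + 20362)) = -8012/(3*27623) = -⅓*8012/27623 = -8012/82869 ≈ -0.096683)
(c + Q)/(-46371 - 13168) = (-8012/82869 + 2263)/(-46371 - 13168) = (187524535/82869)/(-59539) = (187524535/82869)*(-1/59539) = -187524535/4933937391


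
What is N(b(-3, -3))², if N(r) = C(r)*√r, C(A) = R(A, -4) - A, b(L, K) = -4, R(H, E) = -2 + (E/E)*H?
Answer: -16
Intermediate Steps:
R(H, E) = -2 + H (R(H, E) = -2 + 1*H = -2 + H)
C(A) = -2 (C(A) = (-2 + A) - A = -2)
N(r) = -2*√r
N(b(-3, -3))² = (-4*I)² = -16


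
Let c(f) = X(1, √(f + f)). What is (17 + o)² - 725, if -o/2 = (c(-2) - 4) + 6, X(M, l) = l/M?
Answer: -572 - 104*I ≈ -572.0 - 104.0*I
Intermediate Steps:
c(f) = √2*√f (c(f) = √(f + f)/1 = √(2*f)*1 = (√2*√f)*1 = √2*√f)
o = -4 - 4*I (o = -2*((√2*√(-2) - 4) + 6) = -2*((√2*(I*√2) - 4) + 6) = -2*((2*I - 4) + 6) = -2*((-4 + 2*I) + 6) = -2*(2 + 2*I) = -4 - 4*I ≈ -4.0 - 4.0*I)
(17 + o)² - 725 = (17 + (-4 - 4*I))² - 725 = (13 - 4*I)² - 725 = -725 + (13 - 4*I)²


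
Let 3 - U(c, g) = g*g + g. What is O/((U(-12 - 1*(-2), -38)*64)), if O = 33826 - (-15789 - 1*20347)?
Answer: -34981/44896 ≈ -0.77916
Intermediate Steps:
U(c, g) = 3 - g - g² (U(c, g) = 3 - (g*g + g) = 3 - (g² + g) = 3 - (g + g²) = 3 + (-g - g²) = 3 - g - g²)
O = 69962 (O = 33826 - (-15789 - 20347) = 33826 - 1*(-36136) = 33826 + 36136 = 69962)
O/((U(-12 - 1*(-2), -38)*64)) = 69962/(((3 - 1*(-38) - 1*(-38)²)*64)) = 69962/(((3 + 38 - 1*1444)*64)) = 69962/(((3 + 38 - 1444)*64)) = 69962/((-1403*64)) = 69962/(-89792) = 69962*(-1/89792) = -34981/44896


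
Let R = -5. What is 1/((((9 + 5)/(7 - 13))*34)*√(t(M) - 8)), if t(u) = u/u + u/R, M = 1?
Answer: I*√5/476 ≈ 0.0046976*I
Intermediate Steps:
t(u) = 1 - u/5 (t(u) = u/u + u/(-5) = 1 + u*(-⅕) = 1 - u/5)
1/((((9 + 5)/(7 - 13))*34)*√(t(M) - 8)) = 1/((((9 + 5)/(7 - 13))*34)*√((1 - ⅕*1) - 8)) = 1/(((14/(-6))*34)*√((1 - ⅕) - 8)) = 1/(((14*(-⅙))*34)*√(⅘ - 8)) = 1/((-7/3*34)*√(-36/5)) = 1/(-476*I*√5/5) = I*√5/476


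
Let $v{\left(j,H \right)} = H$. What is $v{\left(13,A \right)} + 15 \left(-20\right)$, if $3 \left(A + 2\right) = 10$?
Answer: $- \frac{896}{3} \approx -298.67$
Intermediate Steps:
$A = \frac{4}{3}$ ($A = -2 + \frac{1}{3} \cdot 10 = -2 + \frac{10}{3} = \frac{4}{3} \approx 1.3333$)
$v{\left(13,A \right)} + 15 \left(-20\right) = \frac{4}{3} + 15 \left(-20\right) = \frac{4}{3} - 300 = - \frac{896}{3}$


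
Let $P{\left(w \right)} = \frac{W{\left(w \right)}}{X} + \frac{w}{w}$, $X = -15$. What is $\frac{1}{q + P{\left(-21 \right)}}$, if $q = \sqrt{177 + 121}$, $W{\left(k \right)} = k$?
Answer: $- \frac{30}{3653} + \frac{25 \sqrt{298}}{7306} \approx 0.050858$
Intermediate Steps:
$P{\left(w \right)} = 1 - \frac{w}{15}$ ($P{\left(w \right)} = \frac{w}{-15} + \frac{w}{w} = w \left(- \frac{1}{15}\right) + 1 = - \frac{w}{15} + 1 = 1 - \frac{w}{15}$)
$q = \sqrt{298} \approx 17.263$
$\frac{1}{q + P{\left(-21 \right)}} = \frac{1}{\sqrt{298} + \left(1 - - \frac{7}{5}\right)} = \frac{1}{\sqrt{298} + \left(1 + \frac{7}{5}\right)} = \frac{1}{\sqrt{298} + \frac{12}{5}} = \frac{1}{\frac{12}{5} + \sqrt{298}}$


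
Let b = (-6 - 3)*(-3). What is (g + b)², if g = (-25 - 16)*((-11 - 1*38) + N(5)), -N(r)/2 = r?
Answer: 5982916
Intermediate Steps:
N(r) = -2*r
b = 27 (b = -9*(-3) = 27)
g = 2419 (g = (-25 - 16)*((-11 - 1*38) - 2*5) = -41*((-11 - 38) - 10) = -41*(-49 - 10) = -41*(-59) = 2419)
(g + b)² = (2419 + 27)² = 2446² = 5982916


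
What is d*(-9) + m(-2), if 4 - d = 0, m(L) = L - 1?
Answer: -39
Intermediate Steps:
m(L) = -1 + L
d = 4 (d = 4 - 1*0 = 4 + 0 = 4)
d*(-9) + m(-2) = 4*(-9) + (-1 - 2) = -36 - 3 = -39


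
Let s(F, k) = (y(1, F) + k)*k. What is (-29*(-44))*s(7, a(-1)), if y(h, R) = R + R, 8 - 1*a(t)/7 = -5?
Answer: 12192180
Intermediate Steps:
a(t) = 91 (a(t) = 56 - 7*(-5) = 56 + 35 = 91)
y(h, R) = 2*R
s(F, k) = k*(k + 2*F) (s(F, k) = (2*F + k)*k = (k + 2*F)*k = k*(k + 2*F))
(-29*(-44))*s(7, a(-1)) = (-29*(-44))*(91*(91 + 2*7)) = 1276*(91*(91 + 14)) = 1276*(91*105) = 1276*9555 = 12192180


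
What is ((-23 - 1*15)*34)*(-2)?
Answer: 2584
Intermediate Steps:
((-23 - 1*15)*34)*(-2) = ((-23 - 15)*34)*(-2) = -38*34*(-2) = -1292*(-2) = 2584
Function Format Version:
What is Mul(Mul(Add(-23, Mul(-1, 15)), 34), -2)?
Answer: 2584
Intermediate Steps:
Mul(Mul(Add(-23, Mul(-1, 15)), 34), -2) = Mul(Mul(Add(-23, -15), 34), -2) = Mul(Mul(-38, 34), -2) = Mul(-1292, -2) = 2584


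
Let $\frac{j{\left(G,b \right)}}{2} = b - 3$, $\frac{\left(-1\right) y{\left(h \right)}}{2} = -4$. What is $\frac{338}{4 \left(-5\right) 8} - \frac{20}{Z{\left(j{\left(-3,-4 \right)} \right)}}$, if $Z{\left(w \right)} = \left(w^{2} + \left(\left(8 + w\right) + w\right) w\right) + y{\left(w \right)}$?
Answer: $- \frac{20849}{9680} \approx -2.1538$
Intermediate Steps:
$y{\left(h \right)} = 8$ ($y{\left(h \right)} = \left(-2\right) \left(-4\right) = 8$)
$j{\left(G,b \right)} = -6 + 2 b$ ($j{\left(G,b \right)} = 2 \left(b - 3\right) = 2 \left(-3 + b\right) = -6 + 2 b$)
$Z{\left(w \right)} = 8 + w^{2} + w \left(8 + 2 w\right)$ ($Z{\left(w \right)} = \left(w^{2} + \left(\left(8 + w\right) + w\right) w\right) + 8 = \left(w^{2} + \left(8 + 2 w\right) w\right) + 8 = \left(w^{2} + w \left(8 + 2 w\right)\right) + 8 = 8 + w^{2} + w \left(8 + 2 w\right)$)
$\frac{338}{4 \left(-5\right) 8} - \frac{20}{Z{\left(j{\left(-3,-4 \right)} \right)}} = \frac{338}{4 \left(-5\right) 8} - \frac{20}{8 + 3 \left(-6 + 2 \left(-4\right)\right)^{2} + 8 \left(-6 + 2 \left(-4\right)\right)} = \frac{338}{\left(-20\right) 8} - \frac{20}{8 + 3 \left(-6 - 8\right)^{2} + 8 \left(-6 - 8\right)} = \frac{338}{-160} - \frac{20}{8 + 3 \left(-14\right)^{2} + 8 \left(-14\right)} = 338 \left(- \frac{1}{160}\right) - \frac{20}{8 + 3 \cdot 196 - 112} = - \frac{169}{80} - \frac{20}{8 + 588 - 112} = - \frac{169}{80} - \frac{20}{484} = - \frac{169}{80} - \frac{5}{121} = - \frac{20849}{9680}$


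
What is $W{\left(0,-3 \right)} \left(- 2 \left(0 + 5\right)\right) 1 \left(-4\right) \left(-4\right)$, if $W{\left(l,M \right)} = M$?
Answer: $480$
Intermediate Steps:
$W{\left(0,-3 \right)} \left(- 2 \left(0 + 5\right)\right) 1 \left(-4\right) \left(-4\right) = - 3 \left(- 2 \left(0 + 5\right)\right) 1 \left(-4\right) \left(-4\right) = - 3 \left(\left(-2\right) 5\right) \left(\left(-4\right) \left(-4\right)\right) = \left(-3\right) \left(-10\right) 16 = 30 \cdot 16 = 480$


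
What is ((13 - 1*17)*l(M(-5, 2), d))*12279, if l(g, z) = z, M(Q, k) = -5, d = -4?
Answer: 196464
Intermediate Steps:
((13 - 1*17)*l(M(-5, 2), d))*12279 = ((13 - 1*17)*(-4))*12279 = ((13 - 17)*(-4))*12279 = -4*(-4)*12279 = 16*12279 = 196464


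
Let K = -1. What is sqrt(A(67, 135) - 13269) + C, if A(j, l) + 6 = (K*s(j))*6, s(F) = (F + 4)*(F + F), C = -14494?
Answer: -14494 + I*sqrt(70359) ≈ -14494.0 + 265.25*I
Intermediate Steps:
s(F) = 2*F*(4 + F) (s(F) = (4 + F)*(2*F) = 2*F*(4 + F))
A(j, l) = -6 - 12*j*(4 + j) (A(j, l) = -6 - 2*j*(4 + j)*6 = -6 - 12*j*(4 + j))
sqrt(A(67, 135) - 13269) + C = sqrt((-6 - 12*67*(4 + 67)) - 13269) - 14494 = sqrt((-6 - 12*67*71) - 13269) - 14494 = sqrt((-6 - 57084) - 13269) - 14494 = sqrt(-57090 - 13269) - 14494 = sqrt(-70359) - 14494 = I*sqrt(70359) - 14494 = -14494 + I*sqrt(70359)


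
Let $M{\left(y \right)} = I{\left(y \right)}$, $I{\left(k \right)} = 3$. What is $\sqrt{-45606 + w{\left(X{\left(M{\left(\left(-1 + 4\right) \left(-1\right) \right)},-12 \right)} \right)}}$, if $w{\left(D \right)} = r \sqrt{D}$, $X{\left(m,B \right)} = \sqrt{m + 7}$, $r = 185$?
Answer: $\sqrt{-45606 + 185 \sqrt[4]{10}} \approx 212.78 i$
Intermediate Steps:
$M{\left(y \right)} = 3$
$X{\left(m,B \right)} = \sqrt{7 + m}$
$w{\left(D \right)} = 185 \sqrt{D}$
$\sqrt{-45606 + w{\left(X{\left(M{\left(\left(-1 + 4\right) \left(-1\right) \right)},-12 \right)} \right)}} = \sqrt{-45606 + 185 \sqrt{\sqrt{7 + 3}}} = \sqrt{-45606 + 185 \sqrt{\sqrt{10}}} = \sqrt{-45606 + 185 \sqrt[4]{10}}$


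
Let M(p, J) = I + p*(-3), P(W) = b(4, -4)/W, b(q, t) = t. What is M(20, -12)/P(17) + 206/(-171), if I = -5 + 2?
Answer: 182317/684 ≈ 266.55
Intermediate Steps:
I = -3
P(W) = -4/W
M(p, J) = -3 - 3*p (M(p, J) = -3 + p*(-3) = -3 - 3*p)
M(20, -12)/P(17) + 206/(-171) = (-3 - 3*20)/((-4/17)) + 206/(-171) = (-3 - 60)/((-4*1/17)) + 206*(-1/171) = -63/(-4/17) - 206/171 = -63*(-17/4) - 206/171 = 1071/4 - 206/171 = 182317/684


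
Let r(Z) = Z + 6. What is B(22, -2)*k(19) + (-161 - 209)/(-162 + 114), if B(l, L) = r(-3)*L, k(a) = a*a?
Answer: -51799/24 ≈ -2158.3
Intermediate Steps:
k(a) = a²
r(Z) = 6 + Z
B(l, L) = 3*L (B(l, L) = (6 - 3)*L = 3*L)
B(22, -2)*k(19) + (-161 - 209)/(-162 + 114) = (3*(-2))*19² + (-161 - 209)/(-162 + 114) = -6*361 - 370/(-48) = -2166 - 370*(-1/48) = -2166 + 185/24 = -51799/24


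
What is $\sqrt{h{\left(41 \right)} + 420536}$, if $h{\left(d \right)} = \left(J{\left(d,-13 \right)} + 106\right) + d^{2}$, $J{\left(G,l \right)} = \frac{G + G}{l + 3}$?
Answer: $\frac{\sqrt{10557870}}{5} \approx 649.86$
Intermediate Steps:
$J{\left(G,l \right)} = \frac{2 G}{3 + l}$
$h{\left(d \right)} = 106 + d^{2} - \frac{d}{5}$ ($h{\left(d \right)} = \left(\frac{2 d}{3 - 13} + 106\right) + d^{2} = \left(\frac{2 d}{-10} + 106\right) + d^{2} = \left(2 d \left(- \frac{1}{10}\right) + 106\right) + d^{2} = \left(- \frac{d}{5} + 106\right) + d^{2} = \left(106 - \frac{d}{5}\right) + d^{2} = 106 + d^{2} - \frac{d}{5}$)
$\sqrt{h{\left(41 \right)} + 420536} = \sqrt{\left(106 + 41^{2} - \frac{41}{5}\right) + 420536} = \sqrt{\left(106 + 1681 - \frac{41}{5}\right) + 420536} = \sqrt{\frac{8894}{5} + 420536} = \sqrt{\frac{2111574}{5}} = \frac{\sqrt{10557870}}{5}$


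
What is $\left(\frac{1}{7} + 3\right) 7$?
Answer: $22$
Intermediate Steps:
$\left(\frac{1}{7} + 3\right) 7 = \frac{22}{7} \cdot 7 = 22$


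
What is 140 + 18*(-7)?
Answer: 14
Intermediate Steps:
140 + 18*(-7) = 140 - 126 = 14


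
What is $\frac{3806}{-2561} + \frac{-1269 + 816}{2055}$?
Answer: $- \frac{2993821}{1754285} \approx -1.7066$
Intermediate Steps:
$\frac{3806}{-2561} + \frac{-1269 + 816}{2055} = 3806 \left(- \frac{1}{2561}\right) - \frac{151}{685} = - \frac{3806}{2561} - \frac{151}{685} = - \frac{2993821}{1754285}$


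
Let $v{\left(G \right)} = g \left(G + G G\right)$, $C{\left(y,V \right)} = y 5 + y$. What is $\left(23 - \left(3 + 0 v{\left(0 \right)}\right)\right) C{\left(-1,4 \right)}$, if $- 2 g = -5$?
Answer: $-120$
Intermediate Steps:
$g = \frac{5}{2}$ ($g = \left(- \frac{1}{2}\right) \left(-5\right) = \frac{5}{2} \approx 2.5$)
$C{\left(y,V \right)} = 6 y$ ($C{\left(y,V \right)} = 5 y + y = 6 y$)
$v{\left(G \right)} = \frac{5 G}{2} + \frac{5 G^{2}}{2}$ ($v{\left(G \right)} = \frac{5 \left(G + G G\right)}{2} = \frac{5 \left(G + G^{2}\right)}{2} = \frac{5 G}{2} + \frac{5 G^{2}}{2}$)
$\left(23 - \left(3 + 0 v{\left(0 \right)}\right)\right) C{\left(-1,4 \right)} = \left(23 - \left(3 + 0 \cdot \frac{5}{2} \cdot 0 \left(1 + 0\right)\right)\right) 6 \left(-1\right) = \left(23 - \left(3 + 0 \cdot \frac{5}{2} \cdot 0 \cdot 1\right)\right) \left(-6\right) = \left(23 + \left(-3 + 0 \cdot 0\right)\right) \left(-6\right) = \left(23 + \left(-3 + 0\right)\right) \left(-6\right) = \left(23 - 3\right) \left(-6\right) = 20 \left(-6\right) = -120$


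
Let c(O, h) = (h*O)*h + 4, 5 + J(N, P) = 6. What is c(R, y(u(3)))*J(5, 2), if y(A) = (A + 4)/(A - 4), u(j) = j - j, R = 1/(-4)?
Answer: 15/4 ≈ 3.7500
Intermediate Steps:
R = -¼ ≈ -0.25000
J(N, P) = 1 (J(N, P) = -5 + 6 = 1)
u(j) = 0
y(A) = (4 + A)/(-4 + A)
c(O, h) = 4 + O*h² (c(O, h) = (O*h)*h + 4 = O*h² + 4 = 4 + O*h²)
c(R, y(u(3)))*J(5, 2) = (4 - (4 + 0)²/(-4 + 0)²/4)*1 = (4 - 1²/4)*1 = (4 - (-¼*4)²/4)*1 = (4 - ¼*(-1)²)*1 = (4 - ¼*1)*1 = (4 - ¼)*1 = (15/4)*1 = 15/4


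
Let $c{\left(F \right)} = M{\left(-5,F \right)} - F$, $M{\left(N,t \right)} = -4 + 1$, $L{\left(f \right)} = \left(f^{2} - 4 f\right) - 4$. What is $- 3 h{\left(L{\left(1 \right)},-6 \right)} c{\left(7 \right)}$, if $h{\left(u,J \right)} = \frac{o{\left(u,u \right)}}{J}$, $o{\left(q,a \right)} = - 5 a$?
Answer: $-175$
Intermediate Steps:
$L{\left(f \right)} = -4 + f^{2} - 4 f$
$M{\left(N,t \right)} = -3$
$c{\left(F \right)} = -3 - F$
$h{\left(u,J \right)} = - \frac{5 u}{J}$ ($h{\left(u,J \right)} = \frac{\left(-5\right) u}{J} = - \frac{5 u}{J}$)
$- 3 h{\left(L{\left(1 \right)},-6 \right)} c{\left(7 \right)} = - 3 \left(- \frac{5 \left(-4 + 1^{2} - 4\right)}{-6}\right) \left(-3 - 7\right) = - 3 \left(\left(-5\right) \left(-4 + 1 - 4\right) \left(- \frac{1}{6}\right)\right) \left(-3 - 7\right) = - 3 \left(\left(-5\right) \left(-7\right) \left(- \frac{1}{6}\right)\right) \left(-10\right) = \left(-3\right) \left(- \frac{35}{6}\right) \left(-10\right) = \frac{35}{2} \left(-10\right) = -175$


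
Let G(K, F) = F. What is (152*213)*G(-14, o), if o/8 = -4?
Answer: -1036032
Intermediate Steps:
o = -32 (o = 8*(-4) = -32)
(152*213)*G(-14, o) = (152*213)*(-32) = 32376*(-32) = -1036032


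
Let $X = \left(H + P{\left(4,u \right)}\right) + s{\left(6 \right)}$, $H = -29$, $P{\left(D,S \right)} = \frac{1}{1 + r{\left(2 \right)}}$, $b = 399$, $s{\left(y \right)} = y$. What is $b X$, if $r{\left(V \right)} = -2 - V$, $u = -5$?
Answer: $-9310$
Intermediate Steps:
$P{\left(D,S \right)} = - \frac{1}{3}$ ($P{\left(D,S \right)} = \frac{1}{1 - 4} = \frac{1}{-3} = - \frac{1}{3}$)
$X = - \frac{70}{3}$ ($X = \left(-29 - \frac{1}{3}\right) + 6 = - \frac{88}{3} + 6 = - \frac{70}{3} \approx -23.333$)
$b X = 399 \left(- \frac{70}{3}\right) = -9310$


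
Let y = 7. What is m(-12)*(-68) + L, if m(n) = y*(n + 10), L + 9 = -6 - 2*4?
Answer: 929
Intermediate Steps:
L = -23 (L = -9 + (-6 - 2*4) = -9 + (-6 - 8) = -9 - 14 = -23)
m(n) = 70 + 7*n (m(n) = 7*(n + 10) = 7*(10 + n) = 70 + 7*n)
m(-12)*(-68) + L = (70 + 7*(-12))*(-68) - 23 = (70 - 84)*(-68) - 23 = -14*(-68) - 23 = 952 - 23 = 929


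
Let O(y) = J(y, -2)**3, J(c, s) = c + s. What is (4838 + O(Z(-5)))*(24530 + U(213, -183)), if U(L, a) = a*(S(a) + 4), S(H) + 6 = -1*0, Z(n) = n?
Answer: 111907520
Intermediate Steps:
S(H) = -6 (S(H) = -6 - 1*0 = -6 + 0 = -6)
O(y) = (-2 + y)**3 (O(y) = (y - 2)**3 = (-2 + y)**3)
U(L, a) = -2*a (U(L, a) = a*(-6 + 4) = a*(-2) = -2*a)
(4838 + O(Z(-5)))*(24530 + U(213, -183)) = (4838 + (-2 - 5)**3)*(24530 - 2*(-183)) = (4838 + (-7)**3)*(24530 + 366) = (4838 - 343)*24896 = 4495*24896 = 111907520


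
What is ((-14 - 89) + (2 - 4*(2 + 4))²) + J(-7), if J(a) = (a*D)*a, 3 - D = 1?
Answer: 479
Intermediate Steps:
D = 2 (D = 3 - 1*1 = 3 - 1 = 2)
J(a) = 2*a² (J(a) = (a*2)*a = (2*a)*a = 2*a²)
((-14 - 89) + (2 - 4*(2 + 4))²) + J(-7) = ((-14 - 89) + (2 - 4*(2 + 4))²) + 2*(-7)² = (-103 + (2 - 4*6)²) + 2*49 = (-103 + (2 - 24)²) + 98 = (-103 + (-22)²) + 98 = (-103 + 484) + 98 = 381 + 98 = 479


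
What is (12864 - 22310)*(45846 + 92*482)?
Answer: -851934740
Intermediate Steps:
(12864 - 22310)*(45846 + 92*482) = -9446*(45846 + 44344) = -9446*90190 = -851934740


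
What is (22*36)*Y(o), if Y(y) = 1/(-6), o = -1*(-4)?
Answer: -132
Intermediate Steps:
o = 4
Y(y) = -⅙
(22*36)*Y(o) = (22*36)*(-⅙) = 792*(-⅙) = -132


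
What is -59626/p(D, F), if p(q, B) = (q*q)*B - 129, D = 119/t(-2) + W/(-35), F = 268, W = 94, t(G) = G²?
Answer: -292167400/961254807 ≈ -0.30394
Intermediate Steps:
D = 3789/140 (D = 119/((-2)²) + 94/(-35) = 119/4 + 94*(-1/35) = 119*(¼) - 94/35 = 119/4 - 94/35 = 3789/140 ≈ 27.064)
p(q, B) = -129 + B*q² (p(q, B) = q²*B - 129 = B*q² - 129 = -129 + B*q²)
-59626/p(D, F) = -59626/(-129 + 268*(3789/140)²) = -59626/(-129 + 268*(14356521/19600)) = -59626/(-129 + 961886907/4900) = -59626/961254807/4900 = -59626*4900/961254807 = -292167400/961254807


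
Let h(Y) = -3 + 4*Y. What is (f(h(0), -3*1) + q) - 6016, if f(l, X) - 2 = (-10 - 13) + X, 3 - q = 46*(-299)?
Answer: 7717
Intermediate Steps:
q = 13757 (q = 3 - 46*(-299) = 3 - 1*(-13754) = 3 + 13754 = 13757)
f(l, X) = -21 + X (f(l, X) = 2 + ((-10 - 13) + X) = 2 + (-23 + X) = -21 + X)
(f(h(0), -3*1) + q) - 6016 = ((-21 - 3*1) + 13757) - 6016 = ((-21 - 3) + 13757) - 6016 = (-24 + 13757) - 6016 = 13733 - 6016 = 7717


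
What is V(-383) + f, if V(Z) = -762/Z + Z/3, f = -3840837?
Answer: -4413266116/1149 ≈ -3.8410e+6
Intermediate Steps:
V(Z) = -762/Z + Z/3 (V(Z) = -762/Z + Z*(⅓) = -762/Z + Z/3)
V(-383) + f = (-762/(-383) + (⅓)*(-383)) - 3840837 = (-762*(-1/383) - 383/3) - 3840837 = (762/383 - 383/3) - 3840837 = -144403/1149 - 3840837 = -4413266116/1149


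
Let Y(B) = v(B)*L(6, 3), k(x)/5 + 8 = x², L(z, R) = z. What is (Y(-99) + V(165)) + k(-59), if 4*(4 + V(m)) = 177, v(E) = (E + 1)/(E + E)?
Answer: 2297885/132 ≈ 17408.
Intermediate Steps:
v(E) = (1 + E)/(2*E) (v(E) = (1 + E)/((2*E)) = (1 + E)*(1/(2*E)) = (1 + E)/(2*E))
V(m) = 161/4 (V(m) = -4 + (¼)*177 = -4 + 177/4 = 161/4)
k(x) = -40 + 5*x²
Y(B) = 3*(1 + B)/B (Y(B) = ((1 + B)/(2*B))*6 = 3*(1 + B)/B)
(Y(-99) + V(165)) + k(-59) = ((3 + 3/(-99)) + 161/4) + (-40 + 5*(-59)²) = ((3 + 3*(-1/99)) + 161/4) + (-40 + 5*3481) = ((3 - 1/33) + 161/4) + (-40 + 17405) = (98/33 + 161/4) + 17365 = 5705/132 + 17365 = 2297885/132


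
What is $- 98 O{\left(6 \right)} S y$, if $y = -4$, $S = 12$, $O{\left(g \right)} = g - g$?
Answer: $0$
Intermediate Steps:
$O{\left(g \right)} = 0$
$- 98 O{\left(6 \right)} S y = - 98 \cdot 0 \cdot 12 \left(-4\right) = \left(-98\right) 0 \left(-4\right) = 0 \left(-4\right) = 0$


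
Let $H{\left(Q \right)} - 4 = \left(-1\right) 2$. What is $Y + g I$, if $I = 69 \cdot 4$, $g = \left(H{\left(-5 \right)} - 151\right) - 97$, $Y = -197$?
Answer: $-68093$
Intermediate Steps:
$H{\left(Q \right)} = 2$ ($H{\left(Q \right)} = 4 - 2 = 2$)
$g = -246$ ($g = \left(2 - 151\right) - 97 = -149 - 97 = -246$)
$I = 276$
$Y + g I = -197 - 67896 = -68093$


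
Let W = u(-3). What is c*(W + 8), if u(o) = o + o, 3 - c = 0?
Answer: 6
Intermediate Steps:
c = 3 (c = 3 - 1*0 = 3 + 0 = 3)
u(o) = 2*o
W = -6 (W = 2*(-3) = -6)
c*(W + 8) = 3*(-6 + 8) = 3*2 = 6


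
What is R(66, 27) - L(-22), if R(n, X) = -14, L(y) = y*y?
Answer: -498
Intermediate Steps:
L(y) = y**2
R(66, 27) - L(-22) = -14 - 1*(-22)**2 = -14 - 1*484 = -14 - 484 = -498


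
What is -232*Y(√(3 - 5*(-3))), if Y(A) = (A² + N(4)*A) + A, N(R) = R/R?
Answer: -4176 - 1392*√2 ≈ -6144.6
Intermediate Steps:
N(R) = 1
Y(A) = A² + 2*A (Y(A) = (A² + 1*A) + A = (A² + A) + A = (A + A²) + A = A² + 2*A)
-232*Y(√(3 - 5*(-3))) = -232*√(3 - 5*(-3))*(2 + √(3 - 5*(-3))) = -232*√(3 + 15)*(2 + √(3 + 15)) = -232*√18*(2 + √18) = -232*3*√2*(2 + 3*√2) = -696*√2*(2 + 3*√2)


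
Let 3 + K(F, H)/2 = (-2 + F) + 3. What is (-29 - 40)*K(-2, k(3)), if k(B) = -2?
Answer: 552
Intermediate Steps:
K(F, H) = -4 + 2*F (K(F, H) = -6 + 2*((-2 + F) + 3) = -6 + 2*(1 + F) = -6 + (2 + 2*F) = -4 + 2*F)
(-29 - 40)*K(-2, k(3)) = (-29 - 40)*(-4 + 2*(-2)) = -69*(-4 - 4) = -69*(-8) = 552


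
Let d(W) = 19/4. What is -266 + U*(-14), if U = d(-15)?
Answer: -665/2 ≈ -332.50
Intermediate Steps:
d(W) = 19/4 (d(W) = 19*(¼) = 19/4)
U = 19/4 ≈ 4.7500
-266 + U*(-14) = -266 + (19/4)*(-14) = -266 - 133/2 = -665/2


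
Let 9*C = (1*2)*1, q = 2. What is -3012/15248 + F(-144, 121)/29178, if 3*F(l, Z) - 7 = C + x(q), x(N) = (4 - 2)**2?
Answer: -296416453/1501558236 ≈ -0.19741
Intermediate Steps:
C = 2/9 (C = ((1*2)*1)/9 = (2*1)/9 = (1/9)*2 = 2/9 ≈ 0.22222)
x(N) = 4 (x(N) = 2**2 = 4)
F(l, Z) = 101/27 (F(l, Z) = 7/3 + (2/9 + 4)/3 = 7/3 + (1/3)*(38/9) = 7/3 + 38/27 = 101/27)
-3012/15248 + F(-144, 121)/29178 = -3012/15248 + (101/27)/29178 = -3012*1/15248 + (101/27)*(1/29178) = -753/3812 + 101/787806 = -296416453/1501558236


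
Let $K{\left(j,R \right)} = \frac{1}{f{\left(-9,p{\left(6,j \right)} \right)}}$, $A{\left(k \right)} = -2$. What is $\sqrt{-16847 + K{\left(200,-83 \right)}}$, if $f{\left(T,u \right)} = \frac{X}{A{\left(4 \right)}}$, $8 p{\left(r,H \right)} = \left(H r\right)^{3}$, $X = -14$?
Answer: $\frac{2 i \sqrt{206374}}{7} \approx 129.8 i$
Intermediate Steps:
$p{\left(r,H \right)} = \frac{H^{3} r^{3}}{8}$ ($p{\left(r,H \right)} = \frac{\left(H r\right)^{3}}{8} = \frac{H^{3} r^{3}}{8}$)
$f{\left(T,u \right)} = 7$ ($f{\left(T,u \right)} = - \frac{14}{-2} = \left(-14\right) \left(- \frac{1}{2}\right) = 7$)
$K{\left(j,R \right)} = \frac{1}{7}$
$\sqrt{-16847 + K{\left(200,-83 \right)}} = \sqrt{-16847 + \frac{1}{7}} = \sqrt{- \frac{117928}{7}} = \frac{2 i \sqrt{206374}}{7}$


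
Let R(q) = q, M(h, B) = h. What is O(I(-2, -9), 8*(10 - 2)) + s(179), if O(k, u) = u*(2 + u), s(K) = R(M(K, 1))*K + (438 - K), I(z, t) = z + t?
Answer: 36524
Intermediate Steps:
I(z, t) = t + z
s(K) = 438 + K**2 - K (s(K) = K*K + (438 - K) = K**2 + (438 - K) = 438 + K**2 - K)
O(I(-2, -9), 8*(10 - 2)) + s(179) = (8*(10 - 2))*(2 + 8*(10 - 2)) + (438 + 179**2 - 1*179) = (8*8)*(2 + 8*8) + (438 + 32041 - 179) = 64*(2 + 64) + 32300 = 64*66 + 32300 = 4224 + 32300 = 36524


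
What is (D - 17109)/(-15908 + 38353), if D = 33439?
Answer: 3266/4489 ≈ 0.72756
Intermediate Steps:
(D - 17109)/(-15908 + 38353) = (33439 - 17109)/(-15908 + 38353) = 16330/22445 = 16330*(1/22445) = 3266/4489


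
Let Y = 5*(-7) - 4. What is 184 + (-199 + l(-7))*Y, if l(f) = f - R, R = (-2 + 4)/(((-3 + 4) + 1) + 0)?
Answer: 8257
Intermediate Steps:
R = 1 (R = 2/((1 + 1) + 0) = 2/(2 + 0) = 2/2 = 2*(½) = 1)
l(f) = -1 + f (l(f) = f - 1*1 = f - 1 = -1 + f)
Y = -39 (Y = -35 - 4 = -39)
184 + (-199 + l(-7))*Y = 184 + (-199 + (-1 - 7))*(-39) = 184 + (-199 - 8)*(-39) = 184 - 207*(-39) = 184 + 8073 = 8257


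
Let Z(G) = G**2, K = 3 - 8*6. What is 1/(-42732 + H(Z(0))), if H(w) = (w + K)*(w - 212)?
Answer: -1/33192 ≈ -3.0128e-5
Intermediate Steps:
K = -45 (K = 3 - 48 = -45)
H(w) = (-212 + w)*(-45 + w) (H(w) = (w - 45)*(w - 212) = (-45 + w)*(-212 + w) = (-212 + w)*(-45 + w))
1/(-42732 + H(Z(0))) = 1/(-42732 + (9540 + (0**2)**2 - 257*0**2)) = 1/(-42732 + (9540 + 0**2 - 257*0)) = 1/(-42732 + (9540 + 0 + 0)) = 1/(-42732 + 9540) = 1/(-33192) = -1/33192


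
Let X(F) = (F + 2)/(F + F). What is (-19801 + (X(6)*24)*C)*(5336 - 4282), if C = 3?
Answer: -20819662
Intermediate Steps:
X(F) = (2 + F)/(2*F) (X(F) = (2 + F)/((2*F)) = (2 + F)*(1/(2*F)) = (2 + F)/(2*F))
(-19801 + (X(6)*24)*C)*(5336 - 4282) = (-19801 + (((½)*(2 + 6)/6)*24)*3)*(5336 - 4282) = (-19801 + (((½)*(⅙)*8)*24)*3)*1054 = (-19801 + ((⅔)*24)*3)*1054 = (-19801 + 16*3)*1054 = (-19801 + 48)*1054 = -19753*1054 = -20819662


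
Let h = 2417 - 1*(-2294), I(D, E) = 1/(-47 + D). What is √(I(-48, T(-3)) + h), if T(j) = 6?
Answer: 2*√10629170/95 ≈ 68.637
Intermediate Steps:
h = 4711 (h = 2417 + 2294 = 4711)
√(I(-48, T(-3)) + h) = √(1/(-47 - 48) + 4711) = √(1/(-95) + 4711) = √(-1/95 + 4711) = √(447544/95) = 2*√10629170/95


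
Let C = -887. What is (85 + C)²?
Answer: 643204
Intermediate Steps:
(85 + C)² = (85 - 887)² = (-802)² = 643204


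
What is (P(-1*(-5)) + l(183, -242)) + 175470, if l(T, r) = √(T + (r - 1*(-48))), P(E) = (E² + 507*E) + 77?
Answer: 178107 + I*√11 ≈ 1.7811e+5 + 3.3166*I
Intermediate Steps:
P(E) = 77 + E² + 507*E
l(T, r) = √(48 + T + r) (l(T, r) = √(T + (r + 48)) = √(T + (48 + r)) = √(48 + T + r))
(P(-1*(-5)) + l(183, -242)) + 175470 = ((77 + (-1*(-5))² + 507*(-1*(-5))) + √(48 + 183 - 242)) + 175470 = ((77 + 5² + 507*5) + √(-11)) + 175470 = ((77 + 25 + 2535) + I*√11) + 175470 = (2637 + I*√11) + 175470 = 178107 + I*√11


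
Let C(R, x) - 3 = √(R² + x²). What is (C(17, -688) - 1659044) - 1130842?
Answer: -2789883 + √473633 ≈ -2.7892e+6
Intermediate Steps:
C(R, x) = 3 + √(R² + x²)
(C(17, -688) - 1659044) - 1130842 = ((3 + √(17² + (-688)²)) - 1659044) - 1130842 = ((3 + √(289 + 473344)) - 1659044) - 1130842 = ((3 + √473633) - 1659044) - 1130842 = (-1659041 + √473633) - 1130842 = -2789883 + √473633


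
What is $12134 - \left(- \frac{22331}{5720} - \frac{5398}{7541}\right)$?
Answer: $\frac{523593540311}{43134520} \approx 12139.0$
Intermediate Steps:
$12134 - \left(- \frac{22331}{5720} - \frac{5398}{7541}\right) = 12134 - - \frac{199274631}{43134520} = 12134 + \left(\frac{5398}{7541} + \frac{22331}{5720}\right) = 12134 + \frac{199274631}{43134520} = \frac{523593540311}{43134520}$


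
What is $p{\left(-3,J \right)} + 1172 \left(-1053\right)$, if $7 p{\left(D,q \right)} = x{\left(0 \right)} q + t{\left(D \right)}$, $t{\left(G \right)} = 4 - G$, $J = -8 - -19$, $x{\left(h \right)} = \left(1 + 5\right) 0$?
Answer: $-1234115$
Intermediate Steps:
$x{\left(h \right)} = 0$ ($x{\left(h \right)} = 6 \cdot 0 = 0$)
$J = 11$ ($J = -8 + 19 = 11$)
$p{\left(D,q \right)} = \frac{4}{7} - \frac{D}{7}$ ($p{\left(D,q \right)} = \frac{0 q - \left(-4 + D\right)}{7} = \frac{0 - \left(-4 + D\right)}{7} = \frac{4 - D}{7} = \frac{4}{7} - \frac{D}{7}$)
$p{\left(-3,J \right)} + 1172 \left(-1053\right) = \left(\frac{4}{7} - - \frac{3}{7}\right) + 1172 \left(-1053\right) = \left(\frac{4}{7} + \frac{3}{7}\right) - 1234116 = 1 - 1234116 = -1234115$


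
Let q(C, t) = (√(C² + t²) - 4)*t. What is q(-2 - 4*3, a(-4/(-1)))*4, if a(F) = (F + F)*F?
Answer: -512 + 256*√305 ≈ 3958.8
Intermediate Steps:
a(F) = 2*F² (a(F) = (2*F)*F = 2*F²)
q(C, t) = t*(-4 + √(C² + t²)) (q(C, t) = (-4 + √(C² + t²))*t = t*(-4 + √(C² + t²)))
q(-2 - 4*3, a(-4/(-1)))*4 = ((2*(-4/(-1))²)*(-4 + √((-2 - 4*3)² + (2*(-4/(-1))²)²)))*4 = ((2*(-4*(-1))²)*(-4 + √((-2 - 12)² + (2*(-4*(-1))²)²)))*4 = ((2*4²)*(-4 + √((-14)² + (2*4²)²)))*4 = ((2*16)*(-4 + √(196 + (2*16)²)))*4 = (32*(-4 + √(196 + 32²)))*4 = (32*(-4 + √(196 + 1024)))*4 = (32*(-4 + √1220))*4 = (32*(-4 + 2*√305))*4 = (-128 + 64*√305)*4 = -512 + 256*√305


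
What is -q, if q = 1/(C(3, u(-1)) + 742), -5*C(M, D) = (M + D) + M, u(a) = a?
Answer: -1/741 ≈ -0.0013495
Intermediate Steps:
C(M, D) = -2*M/5 - D/5 (C(M, D) = -((M + D) + M)/5 = -((D + M) + M)/5 = -(D + 2*M)/5 = -2*M/5 - D/5)
q = 1/741 (q = 1/((-⅖*3 - ⅕*(-1)) + 742) = 1/((-6/5 + ⅕) + 742) = 1/(-1 + 742) = 1/741 ≈ 0.0013495)
-q = -1*1/741 = -1/741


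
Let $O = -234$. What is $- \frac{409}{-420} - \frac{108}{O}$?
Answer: $\frac{7837}{5460} \approx 1.4353$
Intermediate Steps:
$- \frac{409}{-420} - \frac{108}{O} = - \frac{409}{-420} - \frac{108}{-234} = \left(-409\right) \left(- \frac{1}{420}\right) - - \frac{6}{13} = \frac{409}{420} + \frac{6}{13} = \frac{7837}{5460}$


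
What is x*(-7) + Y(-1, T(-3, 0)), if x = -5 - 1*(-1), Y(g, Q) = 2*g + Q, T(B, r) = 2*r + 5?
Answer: 31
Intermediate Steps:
T(B, r) = 5 + 2*r
Y(g, Q) = Q + 2*g
x = -4 (x = -5 + 1 = -4)
x*(-7) + Y(-1, T(-3, 0)) = -4*(-7) + ((5 + 2*0) + 2*(-1)) = 28 + ((5 + 0) - 2) = 28 + (5 - 2) = 28 + 3 = 31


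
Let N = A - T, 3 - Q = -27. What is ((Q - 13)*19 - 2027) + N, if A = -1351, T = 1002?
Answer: -4057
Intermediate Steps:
Q = 30 (Q = 3 - 1*(-27) = 3 + 27 = 30)
N = -2353 (N = -1351 - 1*1002 = -1351 - 1002 = -2353)
((Q - 13)*19 - 2027) + N = ((30 - 13)*19 - 2027) - 2353 = (17*19 - 2027) - 2353 = (323 - 2027) - 2353 = -1704 - 2353 = -4057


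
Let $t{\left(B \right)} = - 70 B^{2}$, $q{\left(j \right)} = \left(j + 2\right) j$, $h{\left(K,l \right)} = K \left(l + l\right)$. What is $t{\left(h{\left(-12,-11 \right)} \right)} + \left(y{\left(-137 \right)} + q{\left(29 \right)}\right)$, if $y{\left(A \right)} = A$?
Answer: $-4877958$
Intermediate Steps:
$h{\left(K,l \right)} = 2 K l$ ($h{\left(K,l \right)} = K 2 l = 2 K l$)
$q{\left(j \right)} = j \left(2 + j\right)$ ($q{\left(j \right)} = \left(2 + j\right) j = j \left(2 + j\right)$)
$t{\left(h{\left(-12,-11 \right)} \right)} + \left(y{\left(-137 \right)} + q{\left(29 \right)}\right) = - 70 \left(2 \left(-12\right) \left(-11\right)\right)^{2} - \left(137 - 29 \left(2 + 29\right)\right) = - 70 \cdot 264^{2} + \left(-137 + 29 \cdot 31\right) = \left(-70\right) 69696 + \left(-137 + 899\right) = -4878720 + 762 = -4877958$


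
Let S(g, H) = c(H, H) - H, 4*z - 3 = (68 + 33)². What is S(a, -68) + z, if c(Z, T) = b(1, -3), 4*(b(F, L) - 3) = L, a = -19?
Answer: 10485/4 ≈ 2621.3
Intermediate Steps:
b(F, L) = 3 + L/4
c(Z, T) = 9/4 (c(Z, T) = 3 + (¼)*(-3) = 3 - ¾ = 9/4)
z = 2551 (z = ¾ + (68 + 33)²/4 = ¾ + (¼)*101² = ¾ + (¼)*10201 = ¾ + 10201/4 = 2551)
S(g, H) = 9/4 - H
S(a, -68) + z = (9/4 - 1*(-68)) + 2551 = (9/4 + 68) + 2551 = 281/4 + 2551 = 10485/4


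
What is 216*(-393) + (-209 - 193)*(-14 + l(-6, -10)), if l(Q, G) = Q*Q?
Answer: -93732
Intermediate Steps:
l(Q, G) = Q²
216*(-393) + (-209 - 193)*(-14 + l(-6, -10)) = 216*(-393) + (-209 - 193)*(-14 + (-6)²) = -84888 - 402*(-14 + 36) = -84888 - 402*22 = -84888 - 8844 = -93732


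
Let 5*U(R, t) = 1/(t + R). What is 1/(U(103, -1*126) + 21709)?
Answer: 115/2496534 ≈ 4.6064e-5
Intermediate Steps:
U(R, t) = 1/(5*(R + t)) (U(R, t) = 1/(5*(t + R)) = 1/(5*(R + t)))
1/(U(103, -1*126) + 21709) = 1/(1/(5*(103 - 1*126)) + 21709) = 1/(1/(5*(103 - 126)) + 21709) = 1/((1/5)/(-23) + 21709) = 1/((1/5)*(-1/23) + 21709) = 1/(-1/115 + 21709) = 1/(2496534/115) = 115/2496534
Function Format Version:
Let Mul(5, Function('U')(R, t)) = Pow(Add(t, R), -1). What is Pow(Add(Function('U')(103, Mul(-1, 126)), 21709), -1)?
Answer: Rational(115, 2496534) ≈ 4.6064e-5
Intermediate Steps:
Function('U')(R, t) = Mul(Rational(1, 5), Pow(Add(R, t), -1)) (Function('U')(R, t) = Mul(Rational(1, 5), Pow(Add(t, R), -1)) = Mul(Rational(1, 5), Pow(Add(R, t), -1)))
Pow(Add(Function('U')(103, Mul(-1, 126)), 21709), -1) = Pow(Add(Mul(Rational(1, 5), Pow(Add(103, Mul(-1, 126)), -1)), 21709), -1) = Pow(Add(Mul(Rational(1, 5), Pow(Add(103, -126), -1)), 21709), -1) = Pow(Add(Mul(Rational(1, 5), Pow(-23, -1)), 21709), -1) = Pow(Add(Mul(Rational(1, 5), Rational(-1, 23)), 21709), -1) = Pow(Add(Rational(-1, 115), 21709), -1) = Pow(Rational(2496534, 115), -1) = Rational(115, 2496534)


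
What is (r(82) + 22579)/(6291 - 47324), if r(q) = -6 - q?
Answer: -22491/41033 ≈ -0.54812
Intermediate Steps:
(r(82) + 22579)/(6291 - 47324) = ((-6 - 1*82) + 22579)/(6291 - 47324) = ((-6 - 82) + 22579)/(-41033) = (-88 + 22579)*(-1/41033) = 22491*(-1/41033) = -22491/41033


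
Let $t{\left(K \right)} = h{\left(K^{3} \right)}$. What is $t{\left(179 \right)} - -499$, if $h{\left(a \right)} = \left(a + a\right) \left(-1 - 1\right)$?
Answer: $-22940857$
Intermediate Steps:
$h{\left(a \right)} = - 4 a$ ($h{\left(a \right)} = 2 a \left(-2\right) = - 4 a$)
$t{\left(K \right)} = - 4 K^{3}$
$t{\left(179 \right)} - -499 = - 4 \cdot 179^{3} - -499 = \left(-4\right) 5735339 + 499 = -22941356 + 499 = -22940857$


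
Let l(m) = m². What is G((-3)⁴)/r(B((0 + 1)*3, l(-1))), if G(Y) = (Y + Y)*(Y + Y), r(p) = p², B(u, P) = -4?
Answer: 6561/4 ≈ 1640.3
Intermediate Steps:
G(Y) = 4*Y² (G(Y) = (2*Y)*(2*Y) = 4*Y²)
G((-3)⁴)/r(B((0 + 1)*3, l(-1))) = (4*((-3)⁴)²)/((-4)²) = (4*81²)/16 = (4*6561)*(1/16) = 26244*(1/16) = 6561/4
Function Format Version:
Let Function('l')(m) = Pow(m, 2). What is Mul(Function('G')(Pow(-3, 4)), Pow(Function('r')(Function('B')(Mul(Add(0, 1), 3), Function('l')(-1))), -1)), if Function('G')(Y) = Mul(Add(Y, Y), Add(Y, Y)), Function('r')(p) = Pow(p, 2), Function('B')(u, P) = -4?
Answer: Rational(6561, 4) ≈ 1640.3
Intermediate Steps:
Function('G')(Y) = Mul(4, Pow(Y, 2)) (Function('G')(Y) = Mul(Mul(2, Y), Mul(2, Y)) = Mul(4, Pow(Y, 2)))
Mul(Function('G')(Pow(-3, 4)), Pow(Function('r')(Function('B')(Mul(Add(0, 1), 3), Function('l')(-1))), -1)) = Mul(Mul(4, Pow(Pow(-3, 4), 2)), Pow(Pow(-4, 2), -1)) = Mul(Mul(4, Pow(81, 2)), Pow(16, -1)) = Mul(Mul(4, 6561), Rational(1, 16)) = Mul(26244, Rational(1, 16)) = Rational(6561, 4)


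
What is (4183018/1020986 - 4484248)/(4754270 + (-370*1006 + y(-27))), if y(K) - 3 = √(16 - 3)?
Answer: -771637439553378155/754052685374914956 + 2289175122755*√13/9802684909873894428 ≈ -1.0233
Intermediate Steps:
y(K) = 3 + √13 (y(K) = 3 + √(16 - 3) = 3 + √13)
(4183018/1020986 - 4484248)/(4754270 + (-370*1006 + y(-27))) = (4183018/1020986 - 4484248)/(4754270 + (-370*1006 + (3 + √13))) = (4183018*(1/1020986) - 4484248)/(4754270 + (-372220 + (3 + √13))) = (2091509/510493 - 4484248)/(4754270 + (-372217 + √13)) = -2289175122755/(510493*(4382053 + √13))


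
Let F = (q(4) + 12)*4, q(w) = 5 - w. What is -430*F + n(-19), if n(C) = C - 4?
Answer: -22383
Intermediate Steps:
n(C) = -4 + C
F = 52 (F = ((5 - 1*4) + 12)*4 = ((5 - 4) + 12)*4 = (1 + 12)*4 = 13*4 = 52)
-430*F + n(-19) = -430*52 + (-4 - 19) = -22360 - 23 = -22383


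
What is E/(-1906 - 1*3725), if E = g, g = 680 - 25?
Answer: -655/5631 ≈ -0.11632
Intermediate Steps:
g = 655
E = 655
E/(-1906 - 1*3725) = 655/(-1906 - 1*3725) = 655/(-1906 - 3725) = 655/(-5631) = 655*(-1/5631) = -655/5631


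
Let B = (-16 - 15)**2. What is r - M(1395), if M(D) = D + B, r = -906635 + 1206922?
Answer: 297931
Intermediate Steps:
r = 300287
B = 961 (B = (-31)**2 = 961)
M(D) = 961 + D (M(D) = D + 961 = 961 + D)
r - M(1395) = 300287 - (961 + 1395) = 300287 - 1*2356 = 300287 - 2356 = 297931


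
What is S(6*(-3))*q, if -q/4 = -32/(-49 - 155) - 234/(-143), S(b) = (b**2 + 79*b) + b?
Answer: 1496928/187 ≈ 8005.0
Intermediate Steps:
S(b) = b**2 + 80*b
q = -4024/561 (q = -4*(-32/(-49 - 155) - 234/(-143)) = -4*(-32/(-204) - 234*(-1/143)) = -4*(-32*(-1/204) + 18/11) = -4*(8/51 + 18/11) = -4*1006/561 = -4024/561 ≈ -7.1729)
S(6*(-3))*q = ((6*(-3))*(80 + 6*(-3)))*(-4024/561) = -18*(80 - 18)*(-4024/561) = -18*62*(-4024/561) = -1116*(-4024/561) = 1496928/187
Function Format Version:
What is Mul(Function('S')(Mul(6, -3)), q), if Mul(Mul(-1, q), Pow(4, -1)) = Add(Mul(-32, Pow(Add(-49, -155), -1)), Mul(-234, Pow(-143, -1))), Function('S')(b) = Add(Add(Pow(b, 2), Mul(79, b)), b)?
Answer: Rational(1496928, 187) ≈ 8005.0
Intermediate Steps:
Function('S')(b) = Add(Pow(b, 2), Mul(80, b))
q = Rational(-4024, 561) (q = Mul(-4, Add(Mul(-32, Pow(Add(-49, -155), -1)), Mul(-234, Pow(-143, -1)))) = Mul(-4, Add(Mul(-32, Pow(-204, -1)), Mul(-234, Rational(-1, 143)))) = Mul(-4, Add(Mul(-32, Rational(-1, 204)), Rational(18, 11))) = Mul(-4, Add(Rational(8, 51), Rational(18, 11))) = Mul(-4, Rational(1006, 561)) = Rational(-4024, 561) ≈ -7.1729)
Mul(Function('S')(Mul(6, -3)), q) = Mul(Mul(Mul(6, -3), Add(80, Mul(6, -3))), Rational(-4024, 561)) = Mul(Mul(-18, Add(80, -18)), Rational(-4024, 561)) = Mul(Mul(-18, 62), Rational(-4024, 561)) = Mul(-1116, Rational(-4024, 561)) = Rational(1496928, 187)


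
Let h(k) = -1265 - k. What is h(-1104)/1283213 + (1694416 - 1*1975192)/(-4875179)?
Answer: 359510509469/6255893070127 ≈ 0.057468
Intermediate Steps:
h(-1104)/1283213 + (1694416 - 1*1975192)/(-4875179) = (-1265 - 1*(-1104))/1283213 + (1694416 - 1*1975192)/(-4875179) = (-1265 + 1104)*(1/1283213) + (1694416 - 1975192)*(-1/4875179) = -161*1/1283213 - 280776*(-1/4875179) = -161/1283213 + 280776/4875179 = 359510509469/6255893070127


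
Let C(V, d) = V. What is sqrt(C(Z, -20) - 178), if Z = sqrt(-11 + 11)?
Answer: I*sqrt(178) ≈ 13.342*I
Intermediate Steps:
Z = 0 (Z = sqrt(0) = 0)
sqrt(C(Z, -20) - 178) = sqrt(0 - 178) = sqrt(-178) = I*sqrt(178)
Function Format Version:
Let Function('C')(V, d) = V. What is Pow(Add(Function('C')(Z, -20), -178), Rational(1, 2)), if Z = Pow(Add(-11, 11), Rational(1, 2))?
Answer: Mul(I, Pow(178, Rational(1, 2))) ≈ Mul(13.342, I)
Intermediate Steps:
Z = 0 (Z = Pow(0, Rational(1, 2)) = 0)
Pow(Add(Function('C')(Z, -20), -178), Rational(1, 2)) = Pow(Add(0, -178), Rational(1, 2)) = Pow(-178, Rational(1, 2)) = Mul(I, Pow(178, Rational(1, 2)))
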